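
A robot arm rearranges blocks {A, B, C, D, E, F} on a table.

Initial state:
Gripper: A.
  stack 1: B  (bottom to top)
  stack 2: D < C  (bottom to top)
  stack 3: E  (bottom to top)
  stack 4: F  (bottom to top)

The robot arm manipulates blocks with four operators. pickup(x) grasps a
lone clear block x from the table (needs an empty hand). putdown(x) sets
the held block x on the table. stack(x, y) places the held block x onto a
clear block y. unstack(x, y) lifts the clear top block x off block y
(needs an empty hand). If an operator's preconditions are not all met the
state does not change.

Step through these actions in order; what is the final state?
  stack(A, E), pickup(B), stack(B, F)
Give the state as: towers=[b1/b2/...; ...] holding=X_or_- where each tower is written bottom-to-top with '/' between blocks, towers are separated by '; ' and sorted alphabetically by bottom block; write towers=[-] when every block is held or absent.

step 1 (stack(A, E)): towers=[B; D/C; E/A; F] holding=-
step 2 (pickup(B)): towers=[D/C; E/A; F] holding=B
step 3 (stack(B, F)): towers=[D/C; E/A; F/B] holding=-

towers=[D/C; E/A; F/B] holding=-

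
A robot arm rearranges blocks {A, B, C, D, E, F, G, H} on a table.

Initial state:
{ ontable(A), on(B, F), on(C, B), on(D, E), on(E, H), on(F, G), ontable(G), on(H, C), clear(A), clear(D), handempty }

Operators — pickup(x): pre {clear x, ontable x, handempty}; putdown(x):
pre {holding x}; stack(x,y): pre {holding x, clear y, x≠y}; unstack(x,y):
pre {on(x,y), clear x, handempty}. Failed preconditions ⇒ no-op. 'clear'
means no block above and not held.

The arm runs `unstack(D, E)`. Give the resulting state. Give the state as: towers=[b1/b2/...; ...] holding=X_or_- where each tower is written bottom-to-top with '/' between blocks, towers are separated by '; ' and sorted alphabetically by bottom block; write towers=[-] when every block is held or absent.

towers=[A; G/F/B/C/H/E] holding=D

before: towers=[A; G/F/B/C/H/E/D] holding=-
pre[unstack(D, E)]: on(D,E) ✓, clear(D) ✓, handempty ✓
all met → apply unstack(D, E)
after:  towers=[A; G/F/B/C/H/E] holding=D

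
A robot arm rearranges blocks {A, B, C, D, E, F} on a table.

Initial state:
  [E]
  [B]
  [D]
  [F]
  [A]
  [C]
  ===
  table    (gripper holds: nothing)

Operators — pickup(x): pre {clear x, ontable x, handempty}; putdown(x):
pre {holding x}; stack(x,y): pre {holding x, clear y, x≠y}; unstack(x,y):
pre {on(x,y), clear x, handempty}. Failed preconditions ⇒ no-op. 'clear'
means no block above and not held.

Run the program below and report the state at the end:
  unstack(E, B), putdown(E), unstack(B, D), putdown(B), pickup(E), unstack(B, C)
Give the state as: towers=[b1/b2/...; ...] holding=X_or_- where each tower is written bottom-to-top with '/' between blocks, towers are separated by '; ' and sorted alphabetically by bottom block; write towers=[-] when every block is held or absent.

step 1 (unstack(E, B)): towers=[C/A/F/D/B] holding=E
step 2 (putdown(E)): towers=[C/A/F/D/B; E] holding=-
step 3 (unstack(B, D)): towers=[C/A/F/D; E] holding=B
step 4 (putdown(B)): towers=[B; C/A/F/D; E] holding=-
step 5 (pickup(E)): towers=[B; C/A/F/D] holding=E
step 6 (unstack(B, C)) [no-op]: towers=[B; C/A/F/D] holding=E

towers=[B; C/A/F/D] holding=E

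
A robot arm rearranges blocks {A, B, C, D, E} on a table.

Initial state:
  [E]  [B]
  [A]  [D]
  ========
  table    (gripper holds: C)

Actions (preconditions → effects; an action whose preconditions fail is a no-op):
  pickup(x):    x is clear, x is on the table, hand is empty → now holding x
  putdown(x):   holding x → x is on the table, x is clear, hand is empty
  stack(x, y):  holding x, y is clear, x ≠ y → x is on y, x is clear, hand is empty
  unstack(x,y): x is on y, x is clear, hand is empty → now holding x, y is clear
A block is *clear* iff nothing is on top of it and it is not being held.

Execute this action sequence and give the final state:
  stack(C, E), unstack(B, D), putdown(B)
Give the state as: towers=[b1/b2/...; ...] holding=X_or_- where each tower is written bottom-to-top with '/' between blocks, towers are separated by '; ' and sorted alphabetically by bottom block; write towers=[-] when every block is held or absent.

step 1 (stack(C, E)): towers=[A/E/C; D/B] holding=-
step 2 (unstack(B, D)): towers=[A/E/C; D] holding=B
step 3 (putdown(B)): towers=[A/E/C; B; D] holding=-

towers=[A/E/C; B; D] holding=-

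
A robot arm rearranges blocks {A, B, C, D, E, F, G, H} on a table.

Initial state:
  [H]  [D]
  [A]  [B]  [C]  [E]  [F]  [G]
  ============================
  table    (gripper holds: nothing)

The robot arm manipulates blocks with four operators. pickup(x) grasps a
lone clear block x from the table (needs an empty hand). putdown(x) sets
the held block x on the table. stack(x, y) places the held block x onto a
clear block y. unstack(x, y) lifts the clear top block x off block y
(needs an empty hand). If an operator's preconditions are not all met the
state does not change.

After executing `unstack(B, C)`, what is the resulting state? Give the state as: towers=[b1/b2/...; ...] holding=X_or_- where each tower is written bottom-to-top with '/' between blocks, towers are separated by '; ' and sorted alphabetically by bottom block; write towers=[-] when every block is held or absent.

towers=[A/H; B/D; C; E; F; G] holding=-

before: towers=[A/H; B/D; C; E; F; G] holding=-
pre[unstack(B, C)]: on(B,C) fail, clear(B) fail, handempty ok
on(B,C), clear(B) unmet → unstack(B, C) is a no-op
after:  towers=[A/H; B/D; C; E; F; G] holding=-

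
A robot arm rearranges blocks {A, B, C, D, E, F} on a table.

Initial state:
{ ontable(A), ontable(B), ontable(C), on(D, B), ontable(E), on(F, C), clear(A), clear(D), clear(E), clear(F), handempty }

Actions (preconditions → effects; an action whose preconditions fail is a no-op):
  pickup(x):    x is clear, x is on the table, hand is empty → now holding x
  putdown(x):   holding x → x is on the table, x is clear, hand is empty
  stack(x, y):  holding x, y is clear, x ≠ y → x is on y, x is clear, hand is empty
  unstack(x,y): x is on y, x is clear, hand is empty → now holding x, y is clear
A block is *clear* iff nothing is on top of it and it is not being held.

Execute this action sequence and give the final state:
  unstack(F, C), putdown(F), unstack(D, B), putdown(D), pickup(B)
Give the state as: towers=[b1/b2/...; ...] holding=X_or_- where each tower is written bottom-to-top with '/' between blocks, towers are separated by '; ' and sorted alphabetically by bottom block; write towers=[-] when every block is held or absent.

step 1 (unstack(F, C)): towers=[A; B/D; C; E] holding=F
step 2 (putdown(F)): towers=[A; B/D; C; E; F] holding=-
step 3 (unstack(D, B)): towers=[A; B; C; E; F] holding=D
step 4 (putdown(D)): towers=[A; B; C; D; E; F] holding=-
step 5 (pickup(B)): towers=[A; C; D; E; F] holding=B

towers=[A; C; D; E; F] holding=B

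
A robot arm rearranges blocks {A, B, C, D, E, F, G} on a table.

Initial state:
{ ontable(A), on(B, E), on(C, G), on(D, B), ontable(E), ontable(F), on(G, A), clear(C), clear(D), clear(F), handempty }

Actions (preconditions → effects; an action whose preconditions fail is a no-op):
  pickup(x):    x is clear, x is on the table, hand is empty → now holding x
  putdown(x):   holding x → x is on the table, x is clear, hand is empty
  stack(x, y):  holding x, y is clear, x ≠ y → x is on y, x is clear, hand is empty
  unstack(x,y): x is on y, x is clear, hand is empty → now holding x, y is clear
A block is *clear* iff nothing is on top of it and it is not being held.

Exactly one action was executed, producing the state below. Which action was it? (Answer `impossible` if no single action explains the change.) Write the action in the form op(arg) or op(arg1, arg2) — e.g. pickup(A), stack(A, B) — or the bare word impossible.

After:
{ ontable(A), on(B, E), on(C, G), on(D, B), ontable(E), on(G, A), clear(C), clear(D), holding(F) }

target: towers=[A/G/C; E/B/D] holding=F
         pickup(F) → towers=[A/G/C; E/B/D] holding=F  ← match
     unstack(D, B) → towers=[A/G/C; E/B; F] holding=D
     unstack(C, G) → towers=[A/G; E/B/D; F] holding=C

pickup(F)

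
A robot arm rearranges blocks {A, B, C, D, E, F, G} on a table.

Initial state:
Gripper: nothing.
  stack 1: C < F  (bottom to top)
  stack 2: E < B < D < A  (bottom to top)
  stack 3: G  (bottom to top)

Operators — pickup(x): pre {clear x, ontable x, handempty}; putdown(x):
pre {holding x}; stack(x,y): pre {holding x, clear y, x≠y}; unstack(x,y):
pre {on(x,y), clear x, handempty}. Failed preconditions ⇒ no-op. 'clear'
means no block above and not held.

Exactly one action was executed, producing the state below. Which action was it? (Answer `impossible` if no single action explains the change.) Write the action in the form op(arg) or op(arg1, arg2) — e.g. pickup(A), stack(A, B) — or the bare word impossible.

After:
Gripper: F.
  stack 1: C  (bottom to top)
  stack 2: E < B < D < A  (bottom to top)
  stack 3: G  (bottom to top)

unstack(F, C)

target: towers=[C; E/B/D/A; G] holding=F
     unstack(F, C) → towers=[C; E/B/D/A; G] holding=F  ← match
         pickup(G) → towers=[C/F; E/B/D/A] holding=G
     unstack(A, D) → towers=[C/F; E/B/D; G] holding=A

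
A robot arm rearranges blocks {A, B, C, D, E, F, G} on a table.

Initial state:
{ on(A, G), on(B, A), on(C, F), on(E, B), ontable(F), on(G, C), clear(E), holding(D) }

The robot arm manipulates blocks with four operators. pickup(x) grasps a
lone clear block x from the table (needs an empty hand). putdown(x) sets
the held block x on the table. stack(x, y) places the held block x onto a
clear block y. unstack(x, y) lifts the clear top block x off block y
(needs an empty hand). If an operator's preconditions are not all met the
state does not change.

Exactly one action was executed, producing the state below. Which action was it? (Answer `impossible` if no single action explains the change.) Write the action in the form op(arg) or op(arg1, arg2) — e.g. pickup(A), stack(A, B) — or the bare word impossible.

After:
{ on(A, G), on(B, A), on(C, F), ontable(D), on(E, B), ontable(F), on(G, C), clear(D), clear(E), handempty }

target: towers=[D; F/C/G/A/B/E] holding=-
        putdown(D) → towers=[D; F/C/G/A/B/E] holding=-  ← match
       stack(D, E) → towers=[F/C/G/A/B/E/D] holding=-

putdown(D)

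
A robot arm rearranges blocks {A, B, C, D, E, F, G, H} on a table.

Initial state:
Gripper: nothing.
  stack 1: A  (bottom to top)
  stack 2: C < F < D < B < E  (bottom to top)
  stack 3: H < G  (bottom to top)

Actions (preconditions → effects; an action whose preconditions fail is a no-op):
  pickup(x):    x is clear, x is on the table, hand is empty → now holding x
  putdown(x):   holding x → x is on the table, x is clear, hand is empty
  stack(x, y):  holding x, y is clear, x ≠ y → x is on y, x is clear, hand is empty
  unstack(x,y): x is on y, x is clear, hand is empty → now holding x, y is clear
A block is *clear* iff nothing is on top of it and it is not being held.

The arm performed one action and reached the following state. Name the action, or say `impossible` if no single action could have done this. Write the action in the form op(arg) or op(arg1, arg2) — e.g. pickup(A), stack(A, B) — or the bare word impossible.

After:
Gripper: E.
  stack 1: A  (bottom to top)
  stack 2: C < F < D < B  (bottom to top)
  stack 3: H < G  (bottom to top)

target: towers=[A; C/F/D/B; H/G] holding=E
     unstack(G, H) → towers=[A; C/F/D/B/E; H] holding=G
         pickup(A) → towers=[C/F/D/B/E; H/G] holding=A
     unstack(E, B) → towers=[A; C/F/D/B; H/G] holding=E  ← match

unstack(E, B)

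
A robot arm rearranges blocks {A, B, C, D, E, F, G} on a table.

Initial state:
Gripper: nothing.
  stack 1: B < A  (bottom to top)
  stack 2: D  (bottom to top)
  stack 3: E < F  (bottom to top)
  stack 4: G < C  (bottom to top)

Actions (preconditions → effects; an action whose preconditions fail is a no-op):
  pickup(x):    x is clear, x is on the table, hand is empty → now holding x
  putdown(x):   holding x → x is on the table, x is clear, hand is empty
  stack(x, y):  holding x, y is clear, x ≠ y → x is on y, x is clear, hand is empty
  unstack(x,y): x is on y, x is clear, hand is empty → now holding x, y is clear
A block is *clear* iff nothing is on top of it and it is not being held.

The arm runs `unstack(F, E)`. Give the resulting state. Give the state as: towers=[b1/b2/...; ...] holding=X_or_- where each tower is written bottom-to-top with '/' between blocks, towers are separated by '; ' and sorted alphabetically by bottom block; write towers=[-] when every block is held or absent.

before: towers=[B/A; D; E/F; G/C] holding=-
pre[unstack(F, E)]: on(F,E) yes, clear(F) yes, handempty yes
all met → apply unstack(F, E)
after:  towers=[B/A; D; E; G/C] holding=F

towers=[B/A; D; E; G/C] holding=F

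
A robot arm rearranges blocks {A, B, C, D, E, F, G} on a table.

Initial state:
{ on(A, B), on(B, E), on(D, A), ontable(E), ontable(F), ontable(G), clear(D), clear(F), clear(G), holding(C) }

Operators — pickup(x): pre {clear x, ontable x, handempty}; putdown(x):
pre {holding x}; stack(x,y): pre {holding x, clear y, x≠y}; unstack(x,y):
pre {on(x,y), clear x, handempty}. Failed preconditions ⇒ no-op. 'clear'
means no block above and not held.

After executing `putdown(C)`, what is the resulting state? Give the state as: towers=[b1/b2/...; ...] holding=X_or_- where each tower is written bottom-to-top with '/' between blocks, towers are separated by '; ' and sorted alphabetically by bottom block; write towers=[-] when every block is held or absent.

before: towers=[E/B/A/D; F; G] holding=C
pre[putdown(C)]: holding(C) ok
all met → apply putdown(C)
after:  towers=[C; E/B/A/D; F; G] holding=-

towers=[C; E/B/A/D; F; G] holding=-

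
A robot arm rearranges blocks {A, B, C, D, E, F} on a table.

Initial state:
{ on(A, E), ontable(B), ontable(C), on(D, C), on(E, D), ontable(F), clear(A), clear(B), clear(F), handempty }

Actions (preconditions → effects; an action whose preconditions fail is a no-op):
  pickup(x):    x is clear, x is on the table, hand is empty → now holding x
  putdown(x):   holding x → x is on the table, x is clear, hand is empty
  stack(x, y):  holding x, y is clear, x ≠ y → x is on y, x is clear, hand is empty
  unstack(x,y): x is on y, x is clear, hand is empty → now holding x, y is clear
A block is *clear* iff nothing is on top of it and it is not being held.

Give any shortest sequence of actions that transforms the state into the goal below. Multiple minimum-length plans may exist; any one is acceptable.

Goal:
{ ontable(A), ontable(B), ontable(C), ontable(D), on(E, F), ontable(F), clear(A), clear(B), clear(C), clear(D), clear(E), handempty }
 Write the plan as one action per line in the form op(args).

step 1 (unstack(A, E)): towers=[B; C/D/E; F] holding=A
step 2 (putdown(A)): towers=[A; B; C/D/E; F] holding=-
step 3 (unstack(E, D)): towers=[A; B; C/D; F] holding=E
step 4 (stack(E, F)): towers=[A; B; C/D; F/E] holding=-
step 5 (unstack(D, C)): towers=[A; B; C; F/E] holding=D
step 6 (putdown(D)): towers=[A; B; C; D; F/E] holding=-
goal check: towers=[A; B; C; D; F/E] holding=- — reached (length 6, optimal by BFS)

unstack(A, E)
putdown(A)
unstack(E, D)
stack(E, F)
unstack(D, C)
putdown(D)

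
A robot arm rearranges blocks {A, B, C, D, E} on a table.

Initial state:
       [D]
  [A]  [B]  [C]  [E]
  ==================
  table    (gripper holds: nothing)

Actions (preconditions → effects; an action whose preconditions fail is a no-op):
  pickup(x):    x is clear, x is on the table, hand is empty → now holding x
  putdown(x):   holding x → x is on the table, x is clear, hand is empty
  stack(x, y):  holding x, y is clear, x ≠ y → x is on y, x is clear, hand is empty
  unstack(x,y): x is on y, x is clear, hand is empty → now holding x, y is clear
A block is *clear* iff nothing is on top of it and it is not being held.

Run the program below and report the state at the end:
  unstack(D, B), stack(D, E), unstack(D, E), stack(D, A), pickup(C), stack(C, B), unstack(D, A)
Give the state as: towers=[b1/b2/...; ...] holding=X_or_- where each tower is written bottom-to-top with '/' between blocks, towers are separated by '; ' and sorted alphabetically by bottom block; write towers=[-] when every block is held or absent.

towers=[A; B/C; E] holding=D

step 1 (unstack(D, B)): towers=[A; B; C; E] holding=D
step 2 (stack(D, E)): towers=[A; B; C; E/D] holding=-
step 3 (unstack(D, E)): towers=[A; B; C; E] holding=D
step 4 (stack(D, A)): towers=[A/D; B; C; E] holding=-
step 5 (pickup(C)): towers=[A/D; B; E] holding=C
step 6 (stack(C, B)): towers=[A/D; B/C; E] holding=-
step 7 (unstack(D, A)): towers=[A; B/C; E] holding=D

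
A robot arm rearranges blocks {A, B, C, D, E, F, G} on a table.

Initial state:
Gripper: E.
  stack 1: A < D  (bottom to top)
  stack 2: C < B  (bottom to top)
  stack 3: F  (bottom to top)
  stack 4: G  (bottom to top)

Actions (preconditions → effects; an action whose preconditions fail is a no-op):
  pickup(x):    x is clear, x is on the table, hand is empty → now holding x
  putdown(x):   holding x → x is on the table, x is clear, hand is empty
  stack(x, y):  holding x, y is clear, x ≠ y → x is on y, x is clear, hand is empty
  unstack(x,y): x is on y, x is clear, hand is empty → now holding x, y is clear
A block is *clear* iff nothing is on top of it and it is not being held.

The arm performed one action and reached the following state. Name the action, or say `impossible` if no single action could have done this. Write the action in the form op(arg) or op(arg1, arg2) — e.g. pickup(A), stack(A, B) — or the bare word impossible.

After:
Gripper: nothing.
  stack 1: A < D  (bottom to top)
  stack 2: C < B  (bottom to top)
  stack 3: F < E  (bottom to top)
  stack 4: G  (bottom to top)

stack(E, F)

target: towers=[A/D; C/B; F/E; G] holding=-
        putdown(E) → towers=[A/D; C/B; E; F; G] holding=-
       stack(E, B) → towers=[A/D; C/B/E; F; G] holding=-
       stack(E, F) → towers=[A/D; C/B; F/E; G] holding=-  ← match
       stack(E, G) → towers=[A/D; C/B; F; G/E] holding=-
       stack(E, D) → towers=[A/D/E; C/B; F; G] holding=-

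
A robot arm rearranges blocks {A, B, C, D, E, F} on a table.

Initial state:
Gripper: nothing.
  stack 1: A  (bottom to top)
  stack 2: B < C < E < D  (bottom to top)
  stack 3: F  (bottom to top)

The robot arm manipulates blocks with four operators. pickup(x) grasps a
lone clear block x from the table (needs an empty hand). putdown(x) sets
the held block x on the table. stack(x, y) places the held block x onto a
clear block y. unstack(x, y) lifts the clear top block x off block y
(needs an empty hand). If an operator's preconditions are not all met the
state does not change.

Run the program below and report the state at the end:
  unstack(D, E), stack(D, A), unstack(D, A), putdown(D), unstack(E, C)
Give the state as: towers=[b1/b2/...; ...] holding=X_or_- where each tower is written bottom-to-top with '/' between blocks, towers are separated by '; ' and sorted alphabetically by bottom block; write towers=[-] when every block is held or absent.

towers=[A; B/C; D; F] holding=E

step 1 (unstack(D, E)): towers=[A; B/C/E; F] holding=D
step 2 (stack(D, A)): towers=[A/D; B/C/E; F] holding=-
step 3 (unstack(D, A)): towers=[A; B/C/E; F] holding=D
step 4 (putdown(D)): towers=[A; B/C/E; D; F] holding=-
step 5 (unstack(E, C)): towers=[A; B/C; D; F] holding=E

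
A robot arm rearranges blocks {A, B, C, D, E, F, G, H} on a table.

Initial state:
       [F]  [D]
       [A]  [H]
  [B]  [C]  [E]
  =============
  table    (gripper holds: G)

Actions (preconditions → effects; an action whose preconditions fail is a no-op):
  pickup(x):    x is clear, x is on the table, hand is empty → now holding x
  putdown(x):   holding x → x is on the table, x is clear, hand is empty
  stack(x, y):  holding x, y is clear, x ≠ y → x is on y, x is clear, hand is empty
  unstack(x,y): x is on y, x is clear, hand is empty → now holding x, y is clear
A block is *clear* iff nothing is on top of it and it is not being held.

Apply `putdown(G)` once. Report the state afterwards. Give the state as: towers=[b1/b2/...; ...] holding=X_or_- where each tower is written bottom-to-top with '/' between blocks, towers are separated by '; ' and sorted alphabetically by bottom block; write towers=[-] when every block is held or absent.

towers=[B; C/A/F; E/H/D; G] holding=-

before: towers=[B; C/A/F; E/H/D] holding=G
pre[putdown(G)]: holding(G) yes
all met → apply putdown(G)
after:  towers=[B; C/A/F; E/H/D; G] holding=-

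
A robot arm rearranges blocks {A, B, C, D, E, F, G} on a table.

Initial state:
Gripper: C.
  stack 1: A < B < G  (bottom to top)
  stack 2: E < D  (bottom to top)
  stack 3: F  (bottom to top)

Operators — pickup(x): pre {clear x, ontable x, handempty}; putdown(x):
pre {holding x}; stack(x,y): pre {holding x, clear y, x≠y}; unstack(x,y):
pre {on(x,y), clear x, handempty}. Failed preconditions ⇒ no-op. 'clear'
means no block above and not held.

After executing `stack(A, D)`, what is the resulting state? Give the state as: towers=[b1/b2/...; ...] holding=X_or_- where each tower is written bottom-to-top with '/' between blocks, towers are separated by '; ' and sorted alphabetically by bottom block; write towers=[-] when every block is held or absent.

before: towers=[A/B/G; E/D; F] holding=C
pre[stack(A, D)]: holding(A) fail, clear(D) ok, A≠D ok
holding(A) unmet → stack(A, D) is a no-op
after:  towers=[A/B/G; E/D; F] holding=C

towers=[A/B/G; E/D; F] holding=C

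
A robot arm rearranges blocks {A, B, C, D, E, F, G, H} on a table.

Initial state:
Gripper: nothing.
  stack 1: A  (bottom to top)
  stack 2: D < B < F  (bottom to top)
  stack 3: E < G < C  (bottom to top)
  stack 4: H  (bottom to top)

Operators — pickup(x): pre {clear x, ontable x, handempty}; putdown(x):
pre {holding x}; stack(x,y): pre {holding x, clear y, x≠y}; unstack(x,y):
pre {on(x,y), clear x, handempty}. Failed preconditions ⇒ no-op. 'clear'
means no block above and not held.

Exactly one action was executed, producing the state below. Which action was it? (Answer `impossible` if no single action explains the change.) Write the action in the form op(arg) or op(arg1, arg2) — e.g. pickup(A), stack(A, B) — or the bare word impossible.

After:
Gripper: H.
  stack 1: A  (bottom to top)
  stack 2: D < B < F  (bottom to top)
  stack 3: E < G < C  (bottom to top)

pickup(H)

target: towers=[A; D/B/F; E/G/C] holding=H
         pickup(A) → towers=[D/B/F; E/G/C; H] holding=A
         pickup(H) → towers=[A; D/B/F; E/G/C] holding=H  ← match
     unstack(F, B) → towers=[A; D/B; E/G/C; H] holding=F
     unstack(C, G) → towers=[A; D/B/F; E/G; H] holding=C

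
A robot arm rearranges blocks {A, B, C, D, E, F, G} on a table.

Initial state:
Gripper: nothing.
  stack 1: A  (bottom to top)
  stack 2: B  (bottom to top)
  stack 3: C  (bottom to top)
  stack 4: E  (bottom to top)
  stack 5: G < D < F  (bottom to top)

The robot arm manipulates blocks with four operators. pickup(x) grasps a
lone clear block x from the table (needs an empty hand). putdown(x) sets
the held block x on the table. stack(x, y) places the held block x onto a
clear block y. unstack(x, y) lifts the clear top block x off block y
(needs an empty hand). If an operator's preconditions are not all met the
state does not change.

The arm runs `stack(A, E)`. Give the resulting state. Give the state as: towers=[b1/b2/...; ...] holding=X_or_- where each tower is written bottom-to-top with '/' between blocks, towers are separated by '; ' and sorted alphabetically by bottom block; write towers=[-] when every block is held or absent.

before: towers=[A; B; C; E; G/D/F] holding=-
pre[stack(A, E)]: holding(A) ✗, clear(E) ✓, A≠E ✓
holding(A) unmet → stack(A, E) is a no-op
after:  towers=[A; B; C; E; G/D/F] holding=-

towers=[A; B; C; E; G/D/F] holding=-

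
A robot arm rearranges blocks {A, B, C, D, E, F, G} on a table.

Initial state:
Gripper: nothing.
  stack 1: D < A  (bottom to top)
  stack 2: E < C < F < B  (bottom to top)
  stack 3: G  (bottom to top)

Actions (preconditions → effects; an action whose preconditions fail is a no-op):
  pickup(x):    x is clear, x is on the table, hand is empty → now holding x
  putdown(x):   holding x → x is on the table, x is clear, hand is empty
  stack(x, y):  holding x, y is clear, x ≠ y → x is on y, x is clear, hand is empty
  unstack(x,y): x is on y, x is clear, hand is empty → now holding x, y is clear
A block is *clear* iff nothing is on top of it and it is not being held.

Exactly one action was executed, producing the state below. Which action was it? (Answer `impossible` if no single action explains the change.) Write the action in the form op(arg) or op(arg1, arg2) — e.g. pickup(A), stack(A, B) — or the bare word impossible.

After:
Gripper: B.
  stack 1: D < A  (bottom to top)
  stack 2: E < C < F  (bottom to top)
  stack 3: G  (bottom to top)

target: towers=[D/A; E/C/F; G] holding=B
     unstack(B, F) → towers=[D/A; E/C/F; G] holding=B  ← match
         pickup(G) → towers=[D/A; E/C/F/B] holding=G
     unstack(A, D) → towers=[D; E/C/F/B; G] holding=A

unstack(B, F)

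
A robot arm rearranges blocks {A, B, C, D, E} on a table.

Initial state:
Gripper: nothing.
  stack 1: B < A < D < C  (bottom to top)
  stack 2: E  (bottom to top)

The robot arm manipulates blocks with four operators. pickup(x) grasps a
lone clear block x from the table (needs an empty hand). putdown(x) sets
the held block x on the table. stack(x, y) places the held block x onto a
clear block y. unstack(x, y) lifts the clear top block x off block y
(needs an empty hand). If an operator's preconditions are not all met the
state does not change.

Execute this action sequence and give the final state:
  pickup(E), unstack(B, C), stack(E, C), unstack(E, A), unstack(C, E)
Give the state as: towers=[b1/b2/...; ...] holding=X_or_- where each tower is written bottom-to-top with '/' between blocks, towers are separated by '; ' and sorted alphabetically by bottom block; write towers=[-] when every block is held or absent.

towers=[B/A/D/C/E] holding=-

step 1 (pickup(E)): towers=[B/A/D/C] holding=E
step 2 (unstack(B, C)) [no-op]: towers=[B/A/D/C] holding=E
step 3 (stack(E, C)): towers=[B/A/D/C/E] holding=-
step 4 (unstack(E, A)) [no-op]: towers=[B/A/D/C/E] holding=-
step 5 (unstack(C, E)) [no-op]: towers=[B/A/D/C/E] holding=-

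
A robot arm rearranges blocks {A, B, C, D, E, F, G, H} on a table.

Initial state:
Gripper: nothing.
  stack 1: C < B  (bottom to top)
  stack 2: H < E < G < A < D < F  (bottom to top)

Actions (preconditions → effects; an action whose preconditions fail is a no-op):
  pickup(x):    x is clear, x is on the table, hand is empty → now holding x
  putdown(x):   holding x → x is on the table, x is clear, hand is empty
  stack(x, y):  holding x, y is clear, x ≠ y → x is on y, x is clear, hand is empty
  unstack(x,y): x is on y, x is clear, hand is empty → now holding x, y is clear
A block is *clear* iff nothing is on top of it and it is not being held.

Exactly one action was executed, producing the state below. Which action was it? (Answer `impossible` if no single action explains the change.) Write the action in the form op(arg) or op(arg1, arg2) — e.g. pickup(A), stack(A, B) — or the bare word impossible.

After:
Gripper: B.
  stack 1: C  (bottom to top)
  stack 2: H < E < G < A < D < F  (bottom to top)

target: towers=[C; H/E/G/A/D/F] holding=B
     unstack(B, C) → towers=[C; H/E/G/A/D/F] holding=B  ← match
     unstack(F, D) → towers=[C/B; H/E/G/A/D] holding=F

unstack(B, C)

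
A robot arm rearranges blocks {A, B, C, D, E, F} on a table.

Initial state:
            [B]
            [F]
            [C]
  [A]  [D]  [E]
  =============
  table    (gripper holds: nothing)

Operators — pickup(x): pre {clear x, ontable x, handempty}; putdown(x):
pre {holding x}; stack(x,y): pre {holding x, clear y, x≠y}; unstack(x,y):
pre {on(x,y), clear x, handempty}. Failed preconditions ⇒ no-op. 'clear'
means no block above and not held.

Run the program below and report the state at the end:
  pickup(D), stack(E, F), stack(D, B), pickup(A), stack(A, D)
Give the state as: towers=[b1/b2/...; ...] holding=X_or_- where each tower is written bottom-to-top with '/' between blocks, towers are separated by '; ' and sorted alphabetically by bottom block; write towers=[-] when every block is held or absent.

towers=[E/C/F/B/D/A] holding=-

step 1 (pickup(D)): towers=[A; E/C/F/B] holding=D
step 2 (stack(E, F)) [no-op]: towers=[A; E/C/F/B] holding=D
step 3 (stack(D, B)): towers=[A; E/C/F/B/D] holding=-
step 4 (pickup(A)): towers=[E/C/F/B/D] holding=A
step 5 (stack(A, D)): towers=[E/C/F/B/D/A] holding=-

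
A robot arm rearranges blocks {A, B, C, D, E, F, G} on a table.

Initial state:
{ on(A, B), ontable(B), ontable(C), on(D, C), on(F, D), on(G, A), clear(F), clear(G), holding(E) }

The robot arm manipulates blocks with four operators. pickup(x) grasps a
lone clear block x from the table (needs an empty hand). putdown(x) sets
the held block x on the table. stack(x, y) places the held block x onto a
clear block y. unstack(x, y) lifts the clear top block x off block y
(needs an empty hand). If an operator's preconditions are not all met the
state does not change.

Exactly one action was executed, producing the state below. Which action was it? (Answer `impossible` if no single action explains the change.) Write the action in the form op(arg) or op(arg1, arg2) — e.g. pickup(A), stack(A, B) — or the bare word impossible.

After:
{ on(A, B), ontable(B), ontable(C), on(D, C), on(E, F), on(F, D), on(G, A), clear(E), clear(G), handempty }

stack(E, F)

target: towers=[B/A/G; C/D/F/E] holding=-
        putdown(E) → towers=[B/A/G; C/D/F; E] holding=-
       stack(E, F) → towers=[B/A/G; C/D/F/E] holding=-  ← match
       stack(E, G) → towers=[B/A/G/E; C/D/F] holding=-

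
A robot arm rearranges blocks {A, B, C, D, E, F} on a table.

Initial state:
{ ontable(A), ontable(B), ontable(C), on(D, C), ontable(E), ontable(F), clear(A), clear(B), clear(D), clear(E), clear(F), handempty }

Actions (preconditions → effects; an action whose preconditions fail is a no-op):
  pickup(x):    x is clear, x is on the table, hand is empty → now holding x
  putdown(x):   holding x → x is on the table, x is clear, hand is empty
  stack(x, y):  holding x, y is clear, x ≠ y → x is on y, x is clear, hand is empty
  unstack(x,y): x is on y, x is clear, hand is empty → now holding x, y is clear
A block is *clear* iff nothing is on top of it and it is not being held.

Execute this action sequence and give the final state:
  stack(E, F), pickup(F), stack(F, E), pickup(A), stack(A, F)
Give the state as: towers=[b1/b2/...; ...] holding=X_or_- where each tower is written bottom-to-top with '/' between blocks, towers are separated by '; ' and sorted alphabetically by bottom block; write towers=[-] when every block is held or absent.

towers=[B; C/D; E/F/A] holding=-

step 1 (stack(E, F)) [no-op]: towers=[A; B; C/D; E; F] holding=-
step 2 (pickup(F)): towers=[A; B; C/D; E] holding=F
step 3 (stack(F, E)): towers=[A; B; C/D; E/F] holding=-
step 4 (pickup(A)): towers=[B; C/D; E/F] holding=A
step 5 (stack(A, F)): towers=[B; C/D; E/F/A] holding=-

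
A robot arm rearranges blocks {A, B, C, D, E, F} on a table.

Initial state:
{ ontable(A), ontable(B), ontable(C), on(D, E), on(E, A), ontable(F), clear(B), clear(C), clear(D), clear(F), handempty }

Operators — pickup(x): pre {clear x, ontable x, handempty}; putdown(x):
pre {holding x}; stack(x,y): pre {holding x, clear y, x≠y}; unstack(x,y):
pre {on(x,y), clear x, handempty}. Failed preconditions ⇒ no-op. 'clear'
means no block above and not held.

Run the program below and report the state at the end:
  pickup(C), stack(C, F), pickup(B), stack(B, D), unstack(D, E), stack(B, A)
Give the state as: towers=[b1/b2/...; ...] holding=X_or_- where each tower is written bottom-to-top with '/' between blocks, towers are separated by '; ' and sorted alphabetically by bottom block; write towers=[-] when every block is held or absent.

step 1 (pickup(C)): towers=[A/E/D; B; F] holding=C
step 2 (stack(C, F)): towers=[A/E/D; B; F/C] holding=-
step 3 (pickup(B)): towers=[A/E/D; F/C] holding=B
step 4 (stack(B, D)): towers=[A/E/D/B; F/C] holding=-
step 5 (unstack(D, E)) [no-op]: towers=[A/E/D/B; F/C] holding=-
step 6 (stack(B, A)) [no-op]: towers=[A/E/D/B; F/C] holding=-

towers=[A/E/D/B; F/C] holding=-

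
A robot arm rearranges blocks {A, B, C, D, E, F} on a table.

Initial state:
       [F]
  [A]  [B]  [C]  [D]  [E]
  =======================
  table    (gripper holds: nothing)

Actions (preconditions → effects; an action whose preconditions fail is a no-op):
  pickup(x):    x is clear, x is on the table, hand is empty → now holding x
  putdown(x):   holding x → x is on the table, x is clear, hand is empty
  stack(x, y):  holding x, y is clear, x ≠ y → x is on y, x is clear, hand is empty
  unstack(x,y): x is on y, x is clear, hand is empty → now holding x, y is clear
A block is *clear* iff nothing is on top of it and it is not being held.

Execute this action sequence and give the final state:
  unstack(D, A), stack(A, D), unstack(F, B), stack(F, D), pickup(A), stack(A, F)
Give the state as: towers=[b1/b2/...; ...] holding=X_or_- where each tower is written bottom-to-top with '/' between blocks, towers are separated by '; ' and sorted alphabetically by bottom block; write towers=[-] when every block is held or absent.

towers=[B; C; D/F/A; E] holding=-

step 1 (unstack(D, A)) [no-op]: towers=[A; B/F; C; D; E] holding=-
step 2 (stack(A, D)) [no-op]: towers=[A; B/F; C; D; E] holding=-
step 3 (unstack(F, B)): towers=[A; B; C; D; E] holding=F
step 4 (stack(F, D)): towers=[A; B; C; D/F; E] holding=-
step 5 (pickup(A)): towers=[B; C; D/F; E] holding=A
step 6 (stack(A, F)): towers=[B; C; D/F/A; E] holding=-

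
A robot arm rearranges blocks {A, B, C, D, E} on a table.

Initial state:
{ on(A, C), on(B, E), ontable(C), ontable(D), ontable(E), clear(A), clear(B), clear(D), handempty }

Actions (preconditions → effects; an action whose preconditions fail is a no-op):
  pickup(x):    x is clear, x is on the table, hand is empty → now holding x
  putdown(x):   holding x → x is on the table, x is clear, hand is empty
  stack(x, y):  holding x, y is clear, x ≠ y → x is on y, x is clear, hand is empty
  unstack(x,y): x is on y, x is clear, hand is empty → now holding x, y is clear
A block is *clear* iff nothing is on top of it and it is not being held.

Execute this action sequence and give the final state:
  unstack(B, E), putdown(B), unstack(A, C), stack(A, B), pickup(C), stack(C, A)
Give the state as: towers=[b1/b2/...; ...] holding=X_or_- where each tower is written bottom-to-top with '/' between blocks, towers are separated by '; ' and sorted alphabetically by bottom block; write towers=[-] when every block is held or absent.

step 1 (unstack(B, E)): towers=[C/A; D; E] holding=B
step 2 (putdown(B)): towers=[B; C/A; D; E] holding=-
step 3 (unstack(A, C)): towers=[B; C; D; E] holding=A
step 4 (stack(A, B)): towers=[B/A; C; D; E] holding=-
step 5 (pickup(C)): towers=[B/A; D; E] holding=C
step 6 (stack(C, A)): towers=[B/A/C; D; E] holding=-

towers=[B/A/C; D; E] holding=-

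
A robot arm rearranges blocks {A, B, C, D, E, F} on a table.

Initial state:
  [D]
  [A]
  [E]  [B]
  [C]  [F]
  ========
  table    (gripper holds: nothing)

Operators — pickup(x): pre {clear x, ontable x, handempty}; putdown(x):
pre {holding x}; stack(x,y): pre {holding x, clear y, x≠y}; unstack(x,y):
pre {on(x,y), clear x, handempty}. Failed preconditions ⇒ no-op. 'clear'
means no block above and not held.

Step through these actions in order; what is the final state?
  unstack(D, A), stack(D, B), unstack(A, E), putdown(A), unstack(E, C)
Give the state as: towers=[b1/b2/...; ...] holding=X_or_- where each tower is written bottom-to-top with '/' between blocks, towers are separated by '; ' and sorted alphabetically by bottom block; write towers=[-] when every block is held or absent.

towers=[A; C; F/B/D] holding=E

step 1 (unstack(D, A)): towers=[C/E/A; F/B] holding=D
step 2 (stack(D, B)): towers=[C/E/A; F/B/D] holding=-
step 3 (unstack(A, E)): towers=[C/E; F/B/D] holding=A
step 4 (putdown(A)): towers=[A; C/E; F/B/D] holding=-
step 5 (unstack(E, C)): towers=[A; C; F/B/D] holding=E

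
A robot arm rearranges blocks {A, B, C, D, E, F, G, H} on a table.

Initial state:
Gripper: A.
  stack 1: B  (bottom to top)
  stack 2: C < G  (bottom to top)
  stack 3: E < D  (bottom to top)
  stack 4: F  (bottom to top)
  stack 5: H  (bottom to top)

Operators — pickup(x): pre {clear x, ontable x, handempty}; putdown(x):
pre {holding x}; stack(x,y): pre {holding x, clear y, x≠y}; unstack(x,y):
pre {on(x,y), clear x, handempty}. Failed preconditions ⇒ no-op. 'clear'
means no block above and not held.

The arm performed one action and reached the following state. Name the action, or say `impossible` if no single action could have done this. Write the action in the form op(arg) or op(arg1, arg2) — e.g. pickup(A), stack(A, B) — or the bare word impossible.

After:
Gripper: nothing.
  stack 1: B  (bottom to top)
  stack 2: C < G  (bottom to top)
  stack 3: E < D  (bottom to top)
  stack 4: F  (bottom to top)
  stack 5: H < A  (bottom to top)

stack(A, H)

target: towers=[B; C/G; E/D; F; H/A] holding=-
        putdown(A) → towers=[A; B; C/G; E/D; F; H] holding=-
       stack(A, G) → towers=[B; C/G/A; E/D; F; H] holding=-
       stack(A, H) → towers=[B; C/G; E/D; F; H/A] holding=-  ← match
       stack(A, B) → towers=[B/A; C/G; E/D; F; H] holding=-
       stack(A, F) → towers=[B; C/G; E/D; F/A; H] holding=-
       stack(A, D) → towers=[B; C/G; E/D/A; F; H] holding=-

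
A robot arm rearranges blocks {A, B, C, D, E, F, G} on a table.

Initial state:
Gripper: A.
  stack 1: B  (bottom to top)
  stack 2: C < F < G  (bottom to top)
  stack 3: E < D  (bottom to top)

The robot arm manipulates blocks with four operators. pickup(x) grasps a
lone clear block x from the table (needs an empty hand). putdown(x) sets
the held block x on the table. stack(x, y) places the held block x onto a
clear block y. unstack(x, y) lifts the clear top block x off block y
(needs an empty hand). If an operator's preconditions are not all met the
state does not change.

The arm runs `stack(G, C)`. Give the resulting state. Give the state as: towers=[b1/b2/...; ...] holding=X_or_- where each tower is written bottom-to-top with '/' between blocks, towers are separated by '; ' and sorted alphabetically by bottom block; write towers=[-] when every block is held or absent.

before: towers=[B; C/F/G; E/D] holding=A
pre[stack(G, C)]: holding(G) ✗, clear(C) ✗, G≠C ✓
holding(G), clear(C) unmet → stack(G, C) is a no-op
after:  towers=[B; C/F/G; E/D] holding=A

towers=[B; C/F/G; E/D] holding=A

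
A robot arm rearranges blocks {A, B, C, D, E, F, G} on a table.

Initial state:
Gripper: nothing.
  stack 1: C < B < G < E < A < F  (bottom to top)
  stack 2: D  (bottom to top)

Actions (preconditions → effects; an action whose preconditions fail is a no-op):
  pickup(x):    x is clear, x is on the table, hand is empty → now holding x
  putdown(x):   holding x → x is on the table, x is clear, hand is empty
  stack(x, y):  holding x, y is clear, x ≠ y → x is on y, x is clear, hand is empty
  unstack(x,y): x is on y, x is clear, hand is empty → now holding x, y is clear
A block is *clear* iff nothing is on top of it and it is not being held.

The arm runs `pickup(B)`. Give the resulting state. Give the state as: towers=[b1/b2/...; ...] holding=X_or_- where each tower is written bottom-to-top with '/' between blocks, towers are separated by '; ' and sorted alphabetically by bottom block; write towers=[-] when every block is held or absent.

before: towers=[C/B/G/E/A/F; D] holding=-
pre[pickup(B)]: clear(B) fail, ontable(B) fail, handempty ok
clear(B), ontable(B) unmet → pickup(B) is a no-op
after:  towers=[C/B/G/E/A/F; D] holding=-

towers=[C/B/G/E/A/F; D] holding=-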